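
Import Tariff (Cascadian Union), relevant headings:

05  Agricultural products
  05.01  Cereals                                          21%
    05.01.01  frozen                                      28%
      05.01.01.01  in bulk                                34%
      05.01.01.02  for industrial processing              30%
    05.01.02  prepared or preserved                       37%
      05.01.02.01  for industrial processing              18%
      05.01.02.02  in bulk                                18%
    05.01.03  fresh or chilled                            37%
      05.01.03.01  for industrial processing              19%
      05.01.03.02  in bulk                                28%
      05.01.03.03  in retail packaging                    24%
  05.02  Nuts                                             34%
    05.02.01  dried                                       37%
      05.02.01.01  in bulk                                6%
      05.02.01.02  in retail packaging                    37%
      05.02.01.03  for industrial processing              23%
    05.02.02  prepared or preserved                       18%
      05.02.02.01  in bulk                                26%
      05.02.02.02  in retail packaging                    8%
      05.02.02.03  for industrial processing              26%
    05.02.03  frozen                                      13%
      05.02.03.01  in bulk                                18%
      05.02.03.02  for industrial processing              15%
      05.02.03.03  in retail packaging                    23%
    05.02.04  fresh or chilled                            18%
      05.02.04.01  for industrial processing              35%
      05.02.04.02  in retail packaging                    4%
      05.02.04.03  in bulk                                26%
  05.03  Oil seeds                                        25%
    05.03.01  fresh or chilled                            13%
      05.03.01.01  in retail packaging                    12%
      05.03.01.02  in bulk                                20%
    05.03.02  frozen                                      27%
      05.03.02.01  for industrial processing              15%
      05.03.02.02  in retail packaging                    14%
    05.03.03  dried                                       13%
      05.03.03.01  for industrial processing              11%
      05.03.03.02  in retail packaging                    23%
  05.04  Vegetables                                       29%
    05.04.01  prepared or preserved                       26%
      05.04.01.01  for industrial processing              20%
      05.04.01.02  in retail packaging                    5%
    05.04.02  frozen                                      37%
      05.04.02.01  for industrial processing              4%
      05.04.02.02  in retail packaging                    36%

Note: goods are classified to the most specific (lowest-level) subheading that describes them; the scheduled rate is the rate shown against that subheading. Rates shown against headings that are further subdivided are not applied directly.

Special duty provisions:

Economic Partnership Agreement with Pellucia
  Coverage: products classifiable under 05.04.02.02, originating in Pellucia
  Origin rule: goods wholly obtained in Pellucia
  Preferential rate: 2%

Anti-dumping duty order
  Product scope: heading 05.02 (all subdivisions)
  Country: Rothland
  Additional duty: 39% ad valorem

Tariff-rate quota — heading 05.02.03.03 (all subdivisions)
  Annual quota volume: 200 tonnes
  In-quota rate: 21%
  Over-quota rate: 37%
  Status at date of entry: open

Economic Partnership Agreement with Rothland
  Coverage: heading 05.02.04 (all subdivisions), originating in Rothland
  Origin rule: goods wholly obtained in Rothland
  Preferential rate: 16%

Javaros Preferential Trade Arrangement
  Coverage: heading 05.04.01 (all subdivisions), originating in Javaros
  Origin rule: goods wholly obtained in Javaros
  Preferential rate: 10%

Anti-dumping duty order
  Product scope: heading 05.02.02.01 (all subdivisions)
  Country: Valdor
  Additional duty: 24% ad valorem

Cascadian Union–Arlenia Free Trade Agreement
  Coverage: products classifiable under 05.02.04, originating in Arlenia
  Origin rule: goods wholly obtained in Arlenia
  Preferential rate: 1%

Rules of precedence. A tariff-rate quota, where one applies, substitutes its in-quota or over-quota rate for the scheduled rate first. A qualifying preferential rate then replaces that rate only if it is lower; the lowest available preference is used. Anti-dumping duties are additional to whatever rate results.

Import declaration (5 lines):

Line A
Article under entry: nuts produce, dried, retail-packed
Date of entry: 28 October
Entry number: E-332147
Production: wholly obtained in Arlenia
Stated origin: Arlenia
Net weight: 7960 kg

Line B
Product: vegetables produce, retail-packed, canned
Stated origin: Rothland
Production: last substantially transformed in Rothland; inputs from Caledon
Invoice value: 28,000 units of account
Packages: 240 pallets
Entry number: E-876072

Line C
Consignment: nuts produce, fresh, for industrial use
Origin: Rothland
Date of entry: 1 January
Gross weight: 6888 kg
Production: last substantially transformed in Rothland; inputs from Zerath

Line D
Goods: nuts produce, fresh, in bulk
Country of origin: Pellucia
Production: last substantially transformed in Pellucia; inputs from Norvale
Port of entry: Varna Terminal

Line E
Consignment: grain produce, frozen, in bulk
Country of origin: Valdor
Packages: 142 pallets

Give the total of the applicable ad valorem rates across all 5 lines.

176%

Line A: nuts → 05.02; dried → 05.02.01; retail-packed → 05.02.01.02. Scheduled 37%. Arlenia agreement on 05.02.04: 05.02.01.02 not covered. → 37%.
Line B: vegetables → 05.04; canned → 05.04.01; retail-packed → 05.04.01.02. Scheduled 5%. Rothland agreement on 05.02.04: 05.04.01.02 not covered. → 5%.
Line C: nuts → 05.02; fresh → 05.02.04; for industrial use → 05.02.04.01. Scheduled 35%. Rothland agreement on 05.02.04: not wholly obtained; anti-dumping (Rothland, 05.02): +39%; total 35% + 39% = 74%. → 74%.
Line D: nuts → 05.02; fresh → 05.02.04; in bulk → 05.02.04.03. Scheduled 26%. Pellucia agreement on 05.04.02.02: 05.02.04.03 not covered. → 26%.
Line E: grain → 05.01; frozen → 05.01.01; in bulk → 05.01.01.01. Scheduled 34%. No special measure applies. → 34%.
Sum: 37% + 5% + 74% + 26% + 34% = 176%.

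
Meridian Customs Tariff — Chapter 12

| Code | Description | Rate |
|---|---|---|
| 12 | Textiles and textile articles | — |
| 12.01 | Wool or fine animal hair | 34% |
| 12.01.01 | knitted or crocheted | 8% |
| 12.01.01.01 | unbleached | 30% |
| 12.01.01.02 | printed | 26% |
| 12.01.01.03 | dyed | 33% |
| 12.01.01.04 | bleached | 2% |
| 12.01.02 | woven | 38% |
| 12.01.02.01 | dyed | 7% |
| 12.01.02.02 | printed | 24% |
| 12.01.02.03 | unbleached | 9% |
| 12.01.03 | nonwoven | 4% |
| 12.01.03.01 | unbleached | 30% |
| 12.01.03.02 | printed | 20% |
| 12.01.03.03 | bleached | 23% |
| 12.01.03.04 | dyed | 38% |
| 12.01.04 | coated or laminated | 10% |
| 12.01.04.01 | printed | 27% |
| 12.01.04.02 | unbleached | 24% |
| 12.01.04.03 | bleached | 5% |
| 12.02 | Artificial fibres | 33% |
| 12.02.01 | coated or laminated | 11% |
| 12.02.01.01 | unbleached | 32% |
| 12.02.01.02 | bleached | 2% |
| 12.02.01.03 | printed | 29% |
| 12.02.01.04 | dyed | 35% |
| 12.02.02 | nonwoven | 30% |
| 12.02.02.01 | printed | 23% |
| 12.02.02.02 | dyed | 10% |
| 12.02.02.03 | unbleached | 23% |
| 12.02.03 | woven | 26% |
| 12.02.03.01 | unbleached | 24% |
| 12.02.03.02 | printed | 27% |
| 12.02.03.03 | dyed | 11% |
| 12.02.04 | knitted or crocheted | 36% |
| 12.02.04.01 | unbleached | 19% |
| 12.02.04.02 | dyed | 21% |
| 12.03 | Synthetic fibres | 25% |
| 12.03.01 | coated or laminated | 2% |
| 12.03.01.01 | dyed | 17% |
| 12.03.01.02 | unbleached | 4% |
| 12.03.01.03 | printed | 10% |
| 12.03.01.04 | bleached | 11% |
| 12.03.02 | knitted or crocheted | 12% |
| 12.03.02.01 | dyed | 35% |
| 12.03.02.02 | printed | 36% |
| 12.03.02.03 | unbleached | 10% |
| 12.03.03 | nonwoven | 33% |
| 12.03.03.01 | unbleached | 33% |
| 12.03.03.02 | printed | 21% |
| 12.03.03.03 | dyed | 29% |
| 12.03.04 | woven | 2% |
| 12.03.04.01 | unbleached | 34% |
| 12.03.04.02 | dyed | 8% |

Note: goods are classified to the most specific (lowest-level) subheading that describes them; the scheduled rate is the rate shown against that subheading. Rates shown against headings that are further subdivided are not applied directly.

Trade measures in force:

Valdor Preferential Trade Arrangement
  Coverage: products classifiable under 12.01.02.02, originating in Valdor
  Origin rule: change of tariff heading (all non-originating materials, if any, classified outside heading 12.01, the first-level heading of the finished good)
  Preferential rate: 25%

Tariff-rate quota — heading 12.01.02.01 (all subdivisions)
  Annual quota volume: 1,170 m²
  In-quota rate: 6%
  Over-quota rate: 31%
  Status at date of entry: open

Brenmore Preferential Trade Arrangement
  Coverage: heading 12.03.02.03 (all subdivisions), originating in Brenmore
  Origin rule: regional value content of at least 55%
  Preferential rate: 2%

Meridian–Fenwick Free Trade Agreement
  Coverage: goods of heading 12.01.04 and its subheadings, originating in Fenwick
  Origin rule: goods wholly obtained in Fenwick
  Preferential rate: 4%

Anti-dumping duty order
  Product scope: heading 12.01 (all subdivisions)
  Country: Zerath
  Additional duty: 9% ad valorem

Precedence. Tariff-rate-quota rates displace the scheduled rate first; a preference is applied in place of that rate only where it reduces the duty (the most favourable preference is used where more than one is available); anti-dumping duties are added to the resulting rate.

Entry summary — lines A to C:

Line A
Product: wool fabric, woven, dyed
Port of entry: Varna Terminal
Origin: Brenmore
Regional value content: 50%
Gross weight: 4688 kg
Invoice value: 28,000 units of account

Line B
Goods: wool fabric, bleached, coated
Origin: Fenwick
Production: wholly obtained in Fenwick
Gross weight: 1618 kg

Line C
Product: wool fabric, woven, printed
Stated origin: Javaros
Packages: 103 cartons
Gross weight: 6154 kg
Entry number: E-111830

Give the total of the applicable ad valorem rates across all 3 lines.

Line A: wool → 12.01; woven → 12.01.02; dyed → 12.01.02.01. Scheduled 7%. quota on 12.01.02.01 open → in-quota 6%; Brenmore agreement on 12.03.02.03: 12.01.02.01 not covered. → 6%.
Line B: wool → 12.01; coated → 12.01.04; bleached → 12.01.04.03. Scheduled 5%. Fenwick agreement on 12.01.04: wholly obtained → 4% available; preferential 4%. → 4%.
Line C: wool → 12.01; woven → 12.01.02; printed → 12.01.02.02. Scheduled 24%. No special measure applies. → 24%.
Sum: 6% + 4% + 24% = 34%.

34%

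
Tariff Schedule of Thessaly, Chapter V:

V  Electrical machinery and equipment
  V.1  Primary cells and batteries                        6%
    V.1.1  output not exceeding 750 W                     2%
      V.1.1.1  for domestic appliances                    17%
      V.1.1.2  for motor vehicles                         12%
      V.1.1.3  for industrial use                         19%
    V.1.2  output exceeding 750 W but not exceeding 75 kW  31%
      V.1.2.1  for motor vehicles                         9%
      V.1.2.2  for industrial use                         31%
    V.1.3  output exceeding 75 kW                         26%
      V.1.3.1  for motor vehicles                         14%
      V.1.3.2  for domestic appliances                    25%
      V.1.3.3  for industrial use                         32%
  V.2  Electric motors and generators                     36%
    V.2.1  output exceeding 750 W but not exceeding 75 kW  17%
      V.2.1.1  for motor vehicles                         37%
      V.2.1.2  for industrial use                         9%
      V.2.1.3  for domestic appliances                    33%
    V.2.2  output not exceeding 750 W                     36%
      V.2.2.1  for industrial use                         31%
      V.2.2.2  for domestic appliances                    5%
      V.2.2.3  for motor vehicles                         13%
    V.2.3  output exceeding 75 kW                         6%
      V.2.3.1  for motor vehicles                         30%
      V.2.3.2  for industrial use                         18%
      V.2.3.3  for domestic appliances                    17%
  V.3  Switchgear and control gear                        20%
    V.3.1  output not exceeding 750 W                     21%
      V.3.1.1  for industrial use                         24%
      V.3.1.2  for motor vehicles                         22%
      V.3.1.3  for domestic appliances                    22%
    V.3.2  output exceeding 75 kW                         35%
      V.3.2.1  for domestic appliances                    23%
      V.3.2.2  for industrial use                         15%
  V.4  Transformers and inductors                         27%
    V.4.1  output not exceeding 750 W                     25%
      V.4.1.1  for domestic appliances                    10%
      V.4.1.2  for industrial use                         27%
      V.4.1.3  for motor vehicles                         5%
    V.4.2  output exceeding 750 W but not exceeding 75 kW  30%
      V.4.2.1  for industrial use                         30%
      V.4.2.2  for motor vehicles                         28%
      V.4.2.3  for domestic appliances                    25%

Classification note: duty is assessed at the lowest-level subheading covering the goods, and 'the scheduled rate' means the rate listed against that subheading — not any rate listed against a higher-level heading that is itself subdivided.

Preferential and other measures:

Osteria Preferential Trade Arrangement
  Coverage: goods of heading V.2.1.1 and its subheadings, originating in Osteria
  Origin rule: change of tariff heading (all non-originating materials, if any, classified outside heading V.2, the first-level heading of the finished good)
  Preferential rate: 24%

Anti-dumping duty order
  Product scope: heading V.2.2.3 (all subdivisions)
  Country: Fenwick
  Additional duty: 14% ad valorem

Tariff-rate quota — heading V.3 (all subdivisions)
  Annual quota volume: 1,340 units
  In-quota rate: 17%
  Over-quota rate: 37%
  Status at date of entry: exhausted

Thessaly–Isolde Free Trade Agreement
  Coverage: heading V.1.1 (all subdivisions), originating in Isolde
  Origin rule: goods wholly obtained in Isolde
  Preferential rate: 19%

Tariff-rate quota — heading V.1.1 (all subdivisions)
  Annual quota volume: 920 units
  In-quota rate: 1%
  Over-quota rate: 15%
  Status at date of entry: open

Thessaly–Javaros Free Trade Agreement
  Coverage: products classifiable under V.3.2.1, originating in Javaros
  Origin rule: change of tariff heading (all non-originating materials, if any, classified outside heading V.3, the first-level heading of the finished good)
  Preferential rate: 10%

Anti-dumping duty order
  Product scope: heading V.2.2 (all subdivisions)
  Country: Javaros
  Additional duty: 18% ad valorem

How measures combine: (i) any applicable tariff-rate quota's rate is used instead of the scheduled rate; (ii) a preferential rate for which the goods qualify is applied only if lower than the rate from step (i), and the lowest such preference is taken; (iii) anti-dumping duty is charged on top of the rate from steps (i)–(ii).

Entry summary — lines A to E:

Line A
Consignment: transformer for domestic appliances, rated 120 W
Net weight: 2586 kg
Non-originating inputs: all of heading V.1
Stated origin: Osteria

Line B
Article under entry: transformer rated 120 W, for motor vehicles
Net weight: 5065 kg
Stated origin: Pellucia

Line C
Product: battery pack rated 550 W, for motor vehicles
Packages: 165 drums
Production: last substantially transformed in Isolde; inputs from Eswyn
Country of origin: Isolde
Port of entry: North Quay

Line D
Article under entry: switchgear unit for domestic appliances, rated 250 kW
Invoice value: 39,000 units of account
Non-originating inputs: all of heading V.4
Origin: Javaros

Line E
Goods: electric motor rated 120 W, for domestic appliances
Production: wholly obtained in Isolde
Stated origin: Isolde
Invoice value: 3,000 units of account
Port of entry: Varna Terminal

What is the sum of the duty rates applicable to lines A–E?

Line A: transformer → V.4; rated 120 W → V.4.1; for domestic appliances → V.4.1.1. Scheduled 10%. Osteria agreement on V.2.1.1: V.4.1.1 not covered. → 10%.
Line B: transformer → V.4; rated 120 W → V.4.1; for motor vehicles → V.4.1.3. Scheduled 5%. No special measure applies. → 5%.
Line C: battery pack → V.1; rated 550 W → V.1.1; for motor vehicles → V.1.1.2. Scheduled 12%. quota on V.1.1 open → in-quota 1%; Isolde agreement on V.1.1: not wholly obtained. → 1%.
Line D: switchgear unit → V.3; rated 250 kW → V.3.2; for domestic appliances → V.3.2.1. Scheduled 23%. quota on V.3 exhausted → over-quota 37%; Javaros agreement on V.3.2.1: CTH met → 10% available; preferential 10%. → 10%.
Line E: electric motor → V.2; rated 120 W → V.2.2; for domestic appliances → V.2.2.2. Scheduled 5%. Isolde agreement on V.1.1: V.2.2.2 not covered. → 5%.
Sum: 10% + 5% + 1% + 10% + 5% = 31%.

31%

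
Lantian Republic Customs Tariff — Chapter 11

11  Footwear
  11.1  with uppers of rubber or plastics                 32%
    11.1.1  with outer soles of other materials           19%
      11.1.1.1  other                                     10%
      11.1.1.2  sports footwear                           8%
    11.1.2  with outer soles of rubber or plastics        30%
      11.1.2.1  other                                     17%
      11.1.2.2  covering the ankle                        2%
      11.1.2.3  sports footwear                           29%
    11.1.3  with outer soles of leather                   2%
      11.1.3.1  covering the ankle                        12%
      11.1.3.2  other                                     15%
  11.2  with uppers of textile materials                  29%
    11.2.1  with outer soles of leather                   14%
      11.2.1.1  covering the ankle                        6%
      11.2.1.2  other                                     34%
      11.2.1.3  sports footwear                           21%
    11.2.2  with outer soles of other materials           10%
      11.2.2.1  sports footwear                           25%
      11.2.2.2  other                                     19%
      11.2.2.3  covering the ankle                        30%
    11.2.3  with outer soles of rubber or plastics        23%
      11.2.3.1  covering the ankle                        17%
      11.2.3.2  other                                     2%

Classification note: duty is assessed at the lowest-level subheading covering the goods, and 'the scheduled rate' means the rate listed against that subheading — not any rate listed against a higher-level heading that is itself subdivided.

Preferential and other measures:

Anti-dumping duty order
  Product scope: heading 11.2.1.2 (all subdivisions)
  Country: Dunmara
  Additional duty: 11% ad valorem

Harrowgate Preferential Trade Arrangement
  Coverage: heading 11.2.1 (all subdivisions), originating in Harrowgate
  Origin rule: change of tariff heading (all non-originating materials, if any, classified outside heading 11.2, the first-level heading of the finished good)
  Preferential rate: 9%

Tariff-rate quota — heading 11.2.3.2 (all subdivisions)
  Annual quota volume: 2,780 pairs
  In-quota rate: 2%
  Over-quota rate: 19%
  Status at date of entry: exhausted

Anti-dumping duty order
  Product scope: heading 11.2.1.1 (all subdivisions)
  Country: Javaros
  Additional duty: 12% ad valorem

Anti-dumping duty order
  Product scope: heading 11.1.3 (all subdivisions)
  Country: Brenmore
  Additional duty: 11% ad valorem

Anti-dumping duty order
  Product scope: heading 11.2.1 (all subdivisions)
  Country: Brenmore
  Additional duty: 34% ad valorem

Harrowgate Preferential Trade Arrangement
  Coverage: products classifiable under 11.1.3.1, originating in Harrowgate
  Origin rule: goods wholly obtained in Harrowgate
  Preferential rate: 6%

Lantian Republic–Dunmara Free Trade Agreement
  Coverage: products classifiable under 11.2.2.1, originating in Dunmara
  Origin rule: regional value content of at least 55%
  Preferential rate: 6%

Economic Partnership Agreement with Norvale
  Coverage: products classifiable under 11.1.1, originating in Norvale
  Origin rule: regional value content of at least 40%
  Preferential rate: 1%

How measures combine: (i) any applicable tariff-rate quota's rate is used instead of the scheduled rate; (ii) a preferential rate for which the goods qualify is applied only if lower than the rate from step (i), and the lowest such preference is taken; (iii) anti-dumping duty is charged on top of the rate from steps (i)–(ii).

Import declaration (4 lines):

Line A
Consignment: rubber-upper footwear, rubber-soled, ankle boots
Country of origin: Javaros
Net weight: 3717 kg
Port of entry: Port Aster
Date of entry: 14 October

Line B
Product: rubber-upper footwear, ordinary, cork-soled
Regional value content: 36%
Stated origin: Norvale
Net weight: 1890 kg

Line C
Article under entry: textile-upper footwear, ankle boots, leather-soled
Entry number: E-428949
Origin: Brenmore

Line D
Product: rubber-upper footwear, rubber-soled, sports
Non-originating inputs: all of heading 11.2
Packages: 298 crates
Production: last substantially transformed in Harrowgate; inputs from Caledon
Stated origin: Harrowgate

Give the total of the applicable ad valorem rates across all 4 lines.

Line A: rubber-upper → 11.1; rubber-soled → 11.1.2; ankle boots → 11.1.2.2. Scheduled 2%. No special measure applies. → 2%.
Line B: rubber-upper → 11.1; cork-soled → 11.1.1; ordinary → 11.1.1.1. Scheduled 10%. Norvale agreement on 11.1.1: RVC < 40%. → 10%.
Line C: textile-upper → 11.2; leather-soled → 11.2.1; ankle boots → 11.2.1.1. Scheduled 6%. anti-dumping (Brenmore, 11.2.1): +34%; total 6% + 34% = 40%. → 40%.
Line D: rubber-upper → 11.1; rubber-soled → 11.1.2; sports → 11.1.2.3. Scheduled 29%. Harrowgate agreement on 11.2.1: 11.1.2.3 not covered; Harrowgate agreement on 11.1.3.1: 11.1.2.3 not covered. → 29%.
Sum: 2% + 10% + 40% + 29% = 81%.

81%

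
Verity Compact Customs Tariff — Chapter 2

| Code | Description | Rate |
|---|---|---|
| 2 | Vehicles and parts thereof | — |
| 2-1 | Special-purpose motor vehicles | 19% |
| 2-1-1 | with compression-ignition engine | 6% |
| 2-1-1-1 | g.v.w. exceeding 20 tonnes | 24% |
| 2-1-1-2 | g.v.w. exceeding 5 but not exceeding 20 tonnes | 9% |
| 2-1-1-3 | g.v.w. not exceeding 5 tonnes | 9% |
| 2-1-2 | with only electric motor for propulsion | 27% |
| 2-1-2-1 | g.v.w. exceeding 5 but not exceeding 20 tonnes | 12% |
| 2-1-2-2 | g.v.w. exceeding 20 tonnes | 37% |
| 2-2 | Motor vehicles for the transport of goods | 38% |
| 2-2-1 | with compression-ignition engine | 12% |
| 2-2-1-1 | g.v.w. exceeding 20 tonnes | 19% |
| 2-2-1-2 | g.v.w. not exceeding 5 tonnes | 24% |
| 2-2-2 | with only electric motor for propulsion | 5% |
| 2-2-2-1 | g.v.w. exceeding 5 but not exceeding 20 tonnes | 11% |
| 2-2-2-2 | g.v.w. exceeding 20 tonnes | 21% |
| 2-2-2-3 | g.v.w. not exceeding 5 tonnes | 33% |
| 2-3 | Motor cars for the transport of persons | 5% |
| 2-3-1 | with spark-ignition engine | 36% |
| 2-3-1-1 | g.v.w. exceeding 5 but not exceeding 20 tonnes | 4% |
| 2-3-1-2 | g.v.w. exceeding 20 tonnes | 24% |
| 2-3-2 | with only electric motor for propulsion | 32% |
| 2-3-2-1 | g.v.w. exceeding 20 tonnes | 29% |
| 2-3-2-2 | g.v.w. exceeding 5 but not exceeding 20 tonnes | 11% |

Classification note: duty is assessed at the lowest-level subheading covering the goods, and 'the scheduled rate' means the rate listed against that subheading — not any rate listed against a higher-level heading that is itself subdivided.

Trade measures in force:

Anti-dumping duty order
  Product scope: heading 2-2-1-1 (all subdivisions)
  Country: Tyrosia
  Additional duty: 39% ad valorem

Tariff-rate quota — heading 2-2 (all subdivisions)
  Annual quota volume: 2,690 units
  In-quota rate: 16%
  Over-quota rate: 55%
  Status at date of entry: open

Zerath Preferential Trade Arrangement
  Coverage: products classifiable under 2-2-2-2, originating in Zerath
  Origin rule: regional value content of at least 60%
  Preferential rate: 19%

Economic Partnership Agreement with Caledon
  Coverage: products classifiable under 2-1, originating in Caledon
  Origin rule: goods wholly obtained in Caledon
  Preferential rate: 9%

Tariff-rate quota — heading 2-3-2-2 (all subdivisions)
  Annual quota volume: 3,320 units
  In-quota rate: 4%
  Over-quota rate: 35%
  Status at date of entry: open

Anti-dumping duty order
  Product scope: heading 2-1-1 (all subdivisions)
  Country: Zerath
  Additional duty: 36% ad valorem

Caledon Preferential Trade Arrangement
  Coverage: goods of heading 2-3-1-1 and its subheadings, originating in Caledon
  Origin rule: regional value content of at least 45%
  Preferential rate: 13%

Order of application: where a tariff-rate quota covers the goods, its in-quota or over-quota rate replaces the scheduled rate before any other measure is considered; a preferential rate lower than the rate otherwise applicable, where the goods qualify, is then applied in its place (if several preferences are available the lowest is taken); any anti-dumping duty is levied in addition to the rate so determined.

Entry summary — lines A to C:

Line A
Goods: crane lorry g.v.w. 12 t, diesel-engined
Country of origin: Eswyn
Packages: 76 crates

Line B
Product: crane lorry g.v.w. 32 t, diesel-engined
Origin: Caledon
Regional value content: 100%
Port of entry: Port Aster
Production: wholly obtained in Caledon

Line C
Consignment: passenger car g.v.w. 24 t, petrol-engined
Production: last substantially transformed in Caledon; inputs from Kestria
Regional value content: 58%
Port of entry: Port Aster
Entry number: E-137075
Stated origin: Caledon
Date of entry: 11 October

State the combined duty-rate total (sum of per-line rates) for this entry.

42%

Line A: crane lorry → 2-1; diesel-engined → 2-1-1; g.v.w. 12 t → 2-1-1-2. Scheduled 9%. No special measure applies. → 9%.
Line B: crane lorry → 2-1; diesel-engined → 2-1-1; g.v.w. 32 t → 2-1-1-1. Scheduled 24%. Caledon agreement on 2-1: wholly obtained → 9% available; Caledon agreement on 2-3-1-1: 2-1-1-1 not covered; preferential 9%. → 9%.
Line C: passenger car → 2-3; petrol-engined → 2-3-1; g.v.w. 24 t → 2-3-1-2. Scheduled 24%. Caledon agreement on 2-1: 2-3-1-2 not covered; Caledon agreement on 2-3-1-1: 2-3-1-2 not covered. → 24%.
Sum: 9% + 9% + 24% = 42%.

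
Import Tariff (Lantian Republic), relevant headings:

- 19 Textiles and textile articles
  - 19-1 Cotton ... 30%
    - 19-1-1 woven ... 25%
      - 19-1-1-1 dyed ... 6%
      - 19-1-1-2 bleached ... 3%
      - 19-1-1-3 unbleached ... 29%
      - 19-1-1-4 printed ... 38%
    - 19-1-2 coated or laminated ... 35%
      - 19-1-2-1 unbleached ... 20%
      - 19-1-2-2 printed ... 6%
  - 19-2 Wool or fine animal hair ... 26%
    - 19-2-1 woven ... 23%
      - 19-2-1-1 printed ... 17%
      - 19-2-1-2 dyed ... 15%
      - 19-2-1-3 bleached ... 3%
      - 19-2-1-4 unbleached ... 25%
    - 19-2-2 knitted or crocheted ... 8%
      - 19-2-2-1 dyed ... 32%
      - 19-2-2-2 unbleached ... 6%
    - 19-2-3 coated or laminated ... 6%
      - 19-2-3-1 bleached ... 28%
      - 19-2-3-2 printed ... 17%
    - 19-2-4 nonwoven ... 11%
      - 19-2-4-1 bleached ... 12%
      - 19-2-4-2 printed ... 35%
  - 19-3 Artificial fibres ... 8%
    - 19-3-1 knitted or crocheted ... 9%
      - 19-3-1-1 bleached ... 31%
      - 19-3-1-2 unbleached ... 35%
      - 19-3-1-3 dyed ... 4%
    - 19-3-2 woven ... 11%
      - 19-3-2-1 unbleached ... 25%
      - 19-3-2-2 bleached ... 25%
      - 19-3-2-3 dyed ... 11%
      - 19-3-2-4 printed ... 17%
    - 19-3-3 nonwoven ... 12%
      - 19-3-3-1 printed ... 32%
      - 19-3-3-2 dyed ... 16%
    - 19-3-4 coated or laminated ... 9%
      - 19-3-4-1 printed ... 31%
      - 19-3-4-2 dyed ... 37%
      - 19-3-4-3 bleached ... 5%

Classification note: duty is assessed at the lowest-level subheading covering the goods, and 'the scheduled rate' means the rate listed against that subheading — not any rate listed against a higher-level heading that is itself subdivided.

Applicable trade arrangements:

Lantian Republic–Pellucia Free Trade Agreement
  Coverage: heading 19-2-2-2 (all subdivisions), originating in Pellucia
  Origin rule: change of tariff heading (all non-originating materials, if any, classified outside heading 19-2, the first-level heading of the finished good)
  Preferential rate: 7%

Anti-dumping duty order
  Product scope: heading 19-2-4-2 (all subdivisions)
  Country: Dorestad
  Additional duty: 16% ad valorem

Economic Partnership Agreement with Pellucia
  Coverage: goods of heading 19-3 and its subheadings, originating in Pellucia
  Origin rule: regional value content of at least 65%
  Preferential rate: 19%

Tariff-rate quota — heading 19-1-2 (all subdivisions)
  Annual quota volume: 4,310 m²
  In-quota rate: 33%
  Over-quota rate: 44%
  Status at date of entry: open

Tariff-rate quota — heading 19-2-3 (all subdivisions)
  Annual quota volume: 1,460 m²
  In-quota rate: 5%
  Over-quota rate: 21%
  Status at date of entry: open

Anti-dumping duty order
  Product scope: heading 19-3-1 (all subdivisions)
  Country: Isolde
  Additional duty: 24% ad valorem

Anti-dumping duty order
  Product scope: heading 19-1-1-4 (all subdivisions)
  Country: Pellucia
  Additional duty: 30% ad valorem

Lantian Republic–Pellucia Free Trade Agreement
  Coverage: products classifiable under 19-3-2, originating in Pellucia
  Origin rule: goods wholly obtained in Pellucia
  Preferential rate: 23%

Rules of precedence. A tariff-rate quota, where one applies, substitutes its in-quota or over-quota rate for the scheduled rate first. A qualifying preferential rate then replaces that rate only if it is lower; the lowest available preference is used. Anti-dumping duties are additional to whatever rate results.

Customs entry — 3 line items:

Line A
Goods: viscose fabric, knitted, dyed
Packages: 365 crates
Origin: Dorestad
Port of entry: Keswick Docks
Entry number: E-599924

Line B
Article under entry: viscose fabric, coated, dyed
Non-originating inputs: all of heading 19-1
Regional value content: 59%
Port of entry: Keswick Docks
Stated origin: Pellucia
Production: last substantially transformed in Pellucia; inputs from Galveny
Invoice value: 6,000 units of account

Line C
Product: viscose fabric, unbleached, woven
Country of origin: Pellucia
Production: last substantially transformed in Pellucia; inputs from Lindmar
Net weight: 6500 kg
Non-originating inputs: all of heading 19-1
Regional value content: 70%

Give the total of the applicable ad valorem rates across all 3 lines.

60%

Line A: viscose → 19-3; knitted → 19-3-1; dyed → 19-3-1-3. Scheduled 4%. No special measure applies. → 4%.
Line B: viscose → 19-3; coated → 19-3-4; dyed → 19-3-4-2. Scheduled 37%. Pellucia agreement on 19-2-2-2: 19-3-4-2 not covered; Pellucia agreement on 19-3: RVC < 65%; Pellucia agreement on 19-3-2: 19-3-4-2 not covered. → 37%.
Line C: viscose → 19-3; woven → 19-3-2; unbleached → 19-3-2-1. Scheduled 25%. Pellucia agreement on 19-2-2-2: 19-3-2-1 not covered; Pellucia agreement on 19-3: RVC ≥ 65% → 19% available; Pellucia agreement on 19-3-2: not wholly obtained; preferential 19%. → 19%.
Sum: 4% + 37% + 19% = 60%.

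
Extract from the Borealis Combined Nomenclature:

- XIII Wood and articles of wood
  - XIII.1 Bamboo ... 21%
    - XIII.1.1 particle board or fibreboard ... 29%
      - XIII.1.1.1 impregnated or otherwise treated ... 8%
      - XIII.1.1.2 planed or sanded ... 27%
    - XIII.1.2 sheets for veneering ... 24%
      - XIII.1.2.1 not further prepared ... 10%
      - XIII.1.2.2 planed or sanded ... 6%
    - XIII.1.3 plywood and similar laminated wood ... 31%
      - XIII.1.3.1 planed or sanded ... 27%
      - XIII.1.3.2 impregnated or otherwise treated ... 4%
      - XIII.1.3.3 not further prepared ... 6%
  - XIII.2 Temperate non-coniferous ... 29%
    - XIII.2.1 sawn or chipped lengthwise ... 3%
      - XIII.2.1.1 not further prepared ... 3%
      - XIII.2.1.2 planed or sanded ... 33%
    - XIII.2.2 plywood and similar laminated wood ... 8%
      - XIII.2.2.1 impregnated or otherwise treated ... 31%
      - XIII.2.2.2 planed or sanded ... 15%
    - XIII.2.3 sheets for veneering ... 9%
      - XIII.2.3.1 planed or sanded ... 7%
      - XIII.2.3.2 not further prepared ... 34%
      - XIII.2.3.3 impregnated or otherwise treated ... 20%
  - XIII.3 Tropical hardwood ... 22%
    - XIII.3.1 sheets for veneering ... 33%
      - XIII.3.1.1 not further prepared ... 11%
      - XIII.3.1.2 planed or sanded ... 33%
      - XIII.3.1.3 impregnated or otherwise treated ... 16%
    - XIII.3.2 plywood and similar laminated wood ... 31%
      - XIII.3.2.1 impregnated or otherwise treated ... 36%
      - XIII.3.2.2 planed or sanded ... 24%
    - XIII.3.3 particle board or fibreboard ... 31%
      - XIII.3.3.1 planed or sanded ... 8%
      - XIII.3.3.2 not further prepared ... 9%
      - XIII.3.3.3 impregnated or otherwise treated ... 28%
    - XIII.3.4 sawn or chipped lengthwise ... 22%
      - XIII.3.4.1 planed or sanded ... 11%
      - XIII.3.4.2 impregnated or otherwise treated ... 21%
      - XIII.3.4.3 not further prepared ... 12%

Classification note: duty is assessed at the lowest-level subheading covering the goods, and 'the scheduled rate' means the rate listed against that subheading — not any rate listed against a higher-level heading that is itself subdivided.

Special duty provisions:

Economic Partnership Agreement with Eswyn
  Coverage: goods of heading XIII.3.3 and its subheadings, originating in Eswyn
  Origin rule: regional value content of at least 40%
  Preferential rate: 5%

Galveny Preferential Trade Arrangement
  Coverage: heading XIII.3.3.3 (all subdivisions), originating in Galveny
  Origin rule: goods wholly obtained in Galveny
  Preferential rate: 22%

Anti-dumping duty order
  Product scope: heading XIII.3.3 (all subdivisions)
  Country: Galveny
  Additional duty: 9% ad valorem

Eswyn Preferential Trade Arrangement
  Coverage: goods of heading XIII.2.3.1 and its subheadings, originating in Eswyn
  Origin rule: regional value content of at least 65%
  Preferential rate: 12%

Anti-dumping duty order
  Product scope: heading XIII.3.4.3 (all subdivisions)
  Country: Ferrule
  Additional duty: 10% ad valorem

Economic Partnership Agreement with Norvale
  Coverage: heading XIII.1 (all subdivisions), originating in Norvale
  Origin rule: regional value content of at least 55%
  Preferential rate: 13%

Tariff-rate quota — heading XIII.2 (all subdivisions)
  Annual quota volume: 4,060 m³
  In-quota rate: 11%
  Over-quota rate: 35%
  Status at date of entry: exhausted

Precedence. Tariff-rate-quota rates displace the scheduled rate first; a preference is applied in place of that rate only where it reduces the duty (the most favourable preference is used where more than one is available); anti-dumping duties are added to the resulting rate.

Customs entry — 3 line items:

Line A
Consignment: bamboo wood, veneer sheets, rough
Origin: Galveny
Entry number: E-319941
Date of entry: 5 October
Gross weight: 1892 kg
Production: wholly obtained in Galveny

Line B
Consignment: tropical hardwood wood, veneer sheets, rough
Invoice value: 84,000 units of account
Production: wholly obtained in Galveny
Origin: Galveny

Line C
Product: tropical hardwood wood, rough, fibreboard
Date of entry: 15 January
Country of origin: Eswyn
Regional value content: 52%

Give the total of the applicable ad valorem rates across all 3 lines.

26%

Line A: bamboo → XIII.1; veneer sheets → XIII.1.2; rough → XIII.1.2.1. Scheduled 10%. Galveny agreement on XIII.3.3.3: XIII.1.2.1 not covered. → 10%.
Line B: tropical hardwood → XIII.3; veneer sheets → XIII.3.1; rough → XIII.3.1.1. Scheduled 11%. Galveny agreement on XIII.3.3.3: XIII.3.1.1 not covered. → 11%.
Line C: tropical hardwood → XIII.3; fibreboard → XIII.3.3; rough → XIII.3.3.2. Scheduled 9%. Eswyn agreement on XIII.3.3: RVC ≥ 40% → 5% available; Eswyn agreement on XIII.2.3.1: XIII.3.3.2 not covered; preferential 5%. → 5%.
Sum: 10% + 11% + 5% = 26%.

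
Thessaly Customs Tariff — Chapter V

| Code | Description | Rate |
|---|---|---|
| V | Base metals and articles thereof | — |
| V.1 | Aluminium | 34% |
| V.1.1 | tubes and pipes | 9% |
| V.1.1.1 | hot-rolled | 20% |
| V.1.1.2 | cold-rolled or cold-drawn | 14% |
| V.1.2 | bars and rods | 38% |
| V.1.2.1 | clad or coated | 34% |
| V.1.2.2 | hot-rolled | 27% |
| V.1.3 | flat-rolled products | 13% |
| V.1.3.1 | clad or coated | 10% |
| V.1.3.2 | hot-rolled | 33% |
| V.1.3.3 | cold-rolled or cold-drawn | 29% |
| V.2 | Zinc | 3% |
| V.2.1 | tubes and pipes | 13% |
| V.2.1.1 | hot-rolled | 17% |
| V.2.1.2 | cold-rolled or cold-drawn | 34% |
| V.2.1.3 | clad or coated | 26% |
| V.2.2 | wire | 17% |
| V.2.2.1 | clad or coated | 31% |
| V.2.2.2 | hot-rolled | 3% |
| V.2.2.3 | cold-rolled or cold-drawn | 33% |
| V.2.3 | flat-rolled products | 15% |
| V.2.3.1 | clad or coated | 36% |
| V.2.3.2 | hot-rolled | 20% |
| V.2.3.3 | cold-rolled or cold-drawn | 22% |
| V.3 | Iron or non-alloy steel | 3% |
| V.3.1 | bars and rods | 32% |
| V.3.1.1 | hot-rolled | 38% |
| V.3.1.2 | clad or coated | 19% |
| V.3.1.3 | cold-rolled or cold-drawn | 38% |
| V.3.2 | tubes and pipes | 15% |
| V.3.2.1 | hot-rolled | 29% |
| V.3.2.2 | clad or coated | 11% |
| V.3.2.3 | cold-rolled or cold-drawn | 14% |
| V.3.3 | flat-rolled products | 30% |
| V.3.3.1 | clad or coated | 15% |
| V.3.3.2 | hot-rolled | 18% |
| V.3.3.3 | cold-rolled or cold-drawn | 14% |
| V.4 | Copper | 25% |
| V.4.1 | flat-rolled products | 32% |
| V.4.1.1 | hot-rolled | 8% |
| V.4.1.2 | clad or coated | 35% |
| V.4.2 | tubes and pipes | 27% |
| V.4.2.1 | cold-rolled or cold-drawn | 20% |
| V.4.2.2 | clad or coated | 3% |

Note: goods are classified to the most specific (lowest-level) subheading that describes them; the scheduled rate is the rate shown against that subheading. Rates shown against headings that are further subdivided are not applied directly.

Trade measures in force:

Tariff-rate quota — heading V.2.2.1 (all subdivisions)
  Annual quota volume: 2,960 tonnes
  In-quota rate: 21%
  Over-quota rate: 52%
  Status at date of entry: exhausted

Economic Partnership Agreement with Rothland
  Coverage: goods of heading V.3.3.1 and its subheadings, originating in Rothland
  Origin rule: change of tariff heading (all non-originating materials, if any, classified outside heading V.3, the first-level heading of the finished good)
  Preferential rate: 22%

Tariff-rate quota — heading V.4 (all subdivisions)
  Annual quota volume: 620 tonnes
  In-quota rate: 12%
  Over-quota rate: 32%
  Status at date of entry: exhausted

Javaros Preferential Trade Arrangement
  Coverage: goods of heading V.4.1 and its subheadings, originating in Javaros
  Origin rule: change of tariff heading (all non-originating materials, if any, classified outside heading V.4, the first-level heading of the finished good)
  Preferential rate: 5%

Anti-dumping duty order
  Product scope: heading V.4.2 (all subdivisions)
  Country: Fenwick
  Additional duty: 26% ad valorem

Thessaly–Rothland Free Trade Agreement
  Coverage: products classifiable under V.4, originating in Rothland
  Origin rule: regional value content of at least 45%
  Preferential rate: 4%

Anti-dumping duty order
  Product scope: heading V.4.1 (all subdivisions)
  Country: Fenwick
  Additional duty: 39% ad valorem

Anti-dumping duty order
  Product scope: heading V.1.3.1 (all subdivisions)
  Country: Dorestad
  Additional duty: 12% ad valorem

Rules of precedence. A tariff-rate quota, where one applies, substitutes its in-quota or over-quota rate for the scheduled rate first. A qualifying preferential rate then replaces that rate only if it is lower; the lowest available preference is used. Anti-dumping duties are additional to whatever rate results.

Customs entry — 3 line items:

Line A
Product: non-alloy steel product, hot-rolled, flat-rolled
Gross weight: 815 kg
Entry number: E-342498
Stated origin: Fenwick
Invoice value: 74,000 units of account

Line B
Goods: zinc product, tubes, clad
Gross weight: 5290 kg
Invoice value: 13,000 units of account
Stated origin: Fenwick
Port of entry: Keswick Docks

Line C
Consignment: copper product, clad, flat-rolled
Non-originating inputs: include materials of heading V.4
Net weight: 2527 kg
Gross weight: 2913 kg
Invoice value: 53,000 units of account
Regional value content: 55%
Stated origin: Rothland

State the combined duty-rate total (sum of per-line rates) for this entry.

Line A: non-alloy steel → V.3; flat-rolled → V.3.3; hot-rolled → V.3.3.2. Scheduled 18%. No special measure applies. → 18%.
Line B: zinc → V.2; tubes → V.2.1; clad → V.2.1.3. Scheduled 26%. No special measure applies. → 26%.
Line C: copper → V.4; flat-rolled → V.4.1; clad → V.4.1.2. Scheduled 35%. quota on V.4 exhausted → over-quota 32%; Rothland agreement on V.3.3.1: V.4.1.2 not covered; Rothland agreement on V.4: RVC ≥ 45% → 4% available; preferential 4%. → 4%.
Sum: 18% + 26% + 4% = 48%.

48%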